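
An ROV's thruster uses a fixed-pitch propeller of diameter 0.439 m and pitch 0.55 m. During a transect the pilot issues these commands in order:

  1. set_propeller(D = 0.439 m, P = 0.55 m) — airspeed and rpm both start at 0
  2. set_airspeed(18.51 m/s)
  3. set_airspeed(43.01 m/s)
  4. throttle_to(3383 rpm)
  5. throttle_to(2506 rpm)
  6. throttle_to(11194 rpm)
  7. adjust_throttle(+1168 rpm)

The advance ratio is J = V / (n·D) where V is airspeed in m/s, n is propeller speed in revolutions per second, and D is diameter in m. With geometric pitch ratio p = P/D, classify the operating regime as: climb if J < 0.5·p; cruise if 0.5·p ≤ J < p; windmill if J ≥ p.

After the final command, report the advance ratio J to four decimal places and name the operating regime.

J = 0.4755, regime = climb

set_propeller: D = 0.439 m, P = 0.55 m (p = P/D = 1.252847); state ← (V=0, rpm=0)
set_airspeed(18.51): V ← 18.51 m/s
set_airspeed(43.01): V ← 43.01 m/s
throttle_to(3383): rpm ← 3383
throttle_to(2506): rpm ← 2506
throttle_to(11194): rpm ← 11194
adjust_throttle(+1168): rpm ← 11194 +1168 = 12362
final state: V = 43.01 m/s, rpm = 12362 → n = rpm/60 = 206.033333 rev/s
J = V / (n·D) = 43.01 / (206.033333 × 0.439) = 0.475519
regime bands: climb J<0.6264 | cruise [0.6264, 1.2528) | windmill J≥1.2528
J = 0.4755 → climb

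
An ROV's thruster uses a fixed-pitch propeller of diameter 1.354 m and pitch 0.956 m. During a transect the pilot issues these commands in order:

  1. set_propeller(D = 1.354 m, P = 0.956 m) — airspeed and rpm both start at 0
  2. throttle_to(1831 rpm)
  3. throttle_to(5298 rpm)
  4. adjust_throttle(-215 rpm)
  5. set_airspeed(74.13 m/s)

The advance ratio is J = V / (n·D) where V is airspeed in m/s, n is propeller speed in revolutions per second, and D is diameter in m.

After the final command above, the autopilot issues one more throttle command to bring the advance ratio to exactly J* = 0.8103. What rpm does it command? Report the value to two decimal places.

rpm = 4053.97

set_propeller: D = 1.354 m, P = 0.956 m (p = P/D = 0.706056); state ← (V=0, rpm=0)
throttle_to(1831): rpm ← 1831
throttle_to(5298): rpm ← 5298
adjust_throttle(-215): rpm ← 5298 -215 = 5083
set_airspeed(74.13): V ← 74.13 m/s
final state: V = 74.13 m/s, rpm = 5083 → n = rpm/60 = 84.716667 rev/s
target J* = 0.8103; solve J* = V/(n·D) for n: n = V/(J*·D) = 74.13/(0.8103 × 1.354) = 67.566200 rev/s
rpm = 60·n = 4053.972023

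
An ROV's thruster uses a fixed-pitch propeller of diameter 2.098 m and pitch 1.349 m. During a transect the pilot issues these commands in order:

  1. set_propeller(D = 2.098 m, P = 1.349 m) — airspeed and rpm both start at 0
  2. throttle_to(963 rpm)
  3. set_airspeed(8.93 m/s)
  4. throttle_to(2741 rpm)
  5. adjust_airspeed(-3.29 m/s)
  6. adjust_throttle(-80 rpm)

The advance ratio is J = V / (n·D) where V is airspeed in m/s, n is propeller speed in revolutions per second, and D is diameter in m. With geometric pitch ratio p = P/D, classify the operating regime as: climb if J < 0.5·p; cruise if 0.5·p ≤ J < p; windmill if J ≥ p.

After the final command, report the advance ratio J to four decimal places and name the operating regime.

set_propeller: D = 2.098 m, P = 1.349 m (p = P/D = 0.642993); state ← (V=0, rpm=0)
throttle_to(963): rpm ← 963
set_airspeed(8.93): V ← 8.93 m/s
throttle_to(2741): rpm ← 2741
adjust_airspeed(-3.29): V ← 8.93 -3.29 = 5.64 m/s
adjust_throttle(-80): rpm ← 2741 -80 = 2661
final state: V = 5.64 m/s, rpm = 2661 → n = rpm/60 = 44.350000 rev/s
J = V / (n·D) = 5.64 / (44.350000 × 2.098) = 0.060615
regime bands: climb J<0.3215 | cruise [0.3215, 0.6430) | windmill J≥0.6430
J = 0.0606 → climb

J = 0.0606, regime = climb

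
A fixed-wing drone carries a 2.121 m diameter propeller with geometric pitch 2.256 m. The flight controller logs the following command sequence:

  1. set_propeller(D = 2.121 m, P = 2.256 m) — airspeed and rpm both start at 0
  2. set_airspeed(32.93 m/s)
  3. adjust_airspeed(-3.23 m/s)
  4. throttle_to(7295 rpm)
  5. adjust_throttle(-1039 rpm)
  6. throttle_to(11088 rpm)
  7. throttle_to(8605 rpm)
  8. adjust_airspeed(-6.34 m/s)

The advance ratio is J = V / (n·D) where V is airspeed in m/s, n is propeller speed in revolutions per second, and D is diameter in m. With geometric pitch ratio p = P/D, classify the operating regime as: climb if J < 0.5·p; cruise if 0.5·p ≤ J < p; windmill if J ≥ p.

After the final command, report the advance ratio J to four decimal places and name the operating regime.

J = 0.0768, regime = climb

set_propeller: D = 2.121 m, P = 2.256 m (p = P/D = 1.063649); state ← (V=0, rpm=0)
set_airspeed(32.93): V ← 32.93 m/s
adjust_airspeed(-3.23): V ← 32.93 -3.23 = 29.7 m/s
throttle_to(7295): rpm ← 7295
adjust_throttle(-1039): rpm ← 7295 -1039 = 6256
throttle_to(11088): rpm ← 11088
throttle_to(8605): rpm ← 8605
adjust_airspeed(-6.34): V ← 29.7 -6.34 = 23.36 m/s
final state: V = 23.36 m/s, rpm = 8605 → n = rpm/60 = 143.416667 rev/s
J = V / (n·D) = 23.36 / (143.416667 × 2.121) = 0.076795
regime bands: climb J<0.5318 | cruise [0.5318, 1.0636) | windmill J≥1.0636
J = 0.0768 → climb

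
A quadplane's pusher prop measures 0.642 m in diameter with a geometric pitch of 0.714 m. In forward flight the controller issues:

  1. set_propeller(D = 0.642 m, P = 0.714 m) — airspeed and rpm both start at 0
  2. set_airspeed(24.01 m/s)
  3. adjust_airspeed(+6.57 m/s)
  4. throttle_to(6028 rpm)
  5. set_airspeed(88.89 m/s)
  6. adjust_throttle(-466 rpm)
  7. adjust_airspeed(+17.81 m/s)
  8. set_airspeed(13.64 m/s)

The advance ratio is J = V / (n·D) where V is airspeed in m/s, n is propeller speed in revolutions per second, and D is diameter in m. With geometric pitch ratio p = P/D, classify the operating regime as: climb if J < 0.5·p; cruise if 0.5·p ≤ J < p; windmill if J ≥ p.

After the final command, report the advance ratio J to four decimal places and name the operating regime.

J = 0.2292, regime = climb

set_propeller: D = 0.642 m, P = 0.714 m (p = P/D = 1.112150); state ← (V=0, rpm=0)
set_airspeed(24.01): V ← 24.01 m/s
adjust_airspeed(+6.57): V ← 24.01 +6.57 = 30.58 m/s
throttle_to(6028): rpm ← 6028
set_airspeed(88.89): V ← 88.89 m/s
adjust_throttle(-466): rpm ← 6028 -466 = 5562
adjust_airspeed(+17.81): V ← 88.89 +17.81 = 106.7 m/s
set_airspeed(13.64): V ← 13.64 m/s
final state: V = 13.64 m/s, rpm = 5562 → n = rpm/60 = 92.700000 rev/s
J = V / (n·D) = 13.64 / (92.700000 × 0.642) = 0.229192
regime bands: climb J<0.5561 | cruise [0.5561, 1.1121) | windmill J≥1.1121
J = 0.2292 → climb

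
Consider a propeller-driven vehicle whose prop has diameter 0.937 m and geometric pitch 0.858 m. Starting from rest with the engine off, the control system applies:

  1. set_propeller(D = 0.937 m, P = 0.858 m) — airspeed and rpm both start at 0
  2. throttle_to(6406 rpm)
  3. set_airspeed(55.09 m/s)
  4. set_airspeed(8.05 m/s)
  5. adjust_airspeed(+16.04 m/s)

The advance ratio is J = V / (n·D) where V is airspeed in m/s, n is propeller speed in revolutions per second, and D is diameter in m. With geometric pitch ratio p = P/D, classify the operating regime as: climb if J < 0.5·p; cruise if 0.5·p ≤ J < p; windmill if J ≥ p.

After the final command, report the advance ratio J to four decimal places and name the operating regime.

J = 0.2408, regime = climb

set_propeller: D = 0.937 m, P = 0.858 m (p = P/D = 0.915688); state ← (V=0, rpm=0)
throttle_to(6406): rpm ← 6406
set_airspeed(55.09): V ← 55.09 m/s
set_airspeed(8.05): V ← 8.05 m/s
adjust_airspeed(+16.04): V ← 8.05 +16.04 = 24.09 m/s
final state: V = 24.09 m/s, rpm = 6406 → n = rpm/60 = 106.766667 rev/s
J = V / (n·D) = 24.09 / (106.766667 × 0.937) = 0.240803
regime bands: climb J<0.4578 | cruise [0.4578, 0.9157) | windmill J≥0.9157
J = 0.2408 → climb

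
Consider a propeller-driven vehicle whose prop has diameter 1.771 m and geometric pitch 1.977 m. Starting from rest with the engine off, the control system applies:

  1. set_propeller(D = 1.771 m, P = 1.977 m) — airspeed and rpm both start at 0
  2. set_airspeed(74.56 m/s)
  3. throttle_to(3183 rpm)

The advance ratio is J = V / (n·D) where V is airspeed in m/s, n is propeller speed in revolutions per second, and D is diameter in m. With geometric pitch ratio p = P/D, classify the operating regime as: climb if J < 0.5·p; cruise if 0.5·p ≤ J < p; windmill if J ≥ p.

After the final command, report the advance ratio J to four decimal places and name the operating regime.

set_propeller: D = 1.771 m, P = 1.977 m (p = P/D = 1.116318); state ← (V=0, rpm=0)
set_airspeed(74.56): V ← 74.56 m/s
throttle_to(3183): rpm ← 3183
final state: V = 74.56 m/s, rpm = 3183 → n = rpm/60 = 53.050000 rev/s
J = V / (n·D) = 74.56 / (53.050000 × 1.771) = 0.793601
regime bands: climb J<0.5582 | cruise [0.5582, 1.1163) | windmill J≥1.1163
J = 0.7936 → cruise

J = 0.7936, regime = cruise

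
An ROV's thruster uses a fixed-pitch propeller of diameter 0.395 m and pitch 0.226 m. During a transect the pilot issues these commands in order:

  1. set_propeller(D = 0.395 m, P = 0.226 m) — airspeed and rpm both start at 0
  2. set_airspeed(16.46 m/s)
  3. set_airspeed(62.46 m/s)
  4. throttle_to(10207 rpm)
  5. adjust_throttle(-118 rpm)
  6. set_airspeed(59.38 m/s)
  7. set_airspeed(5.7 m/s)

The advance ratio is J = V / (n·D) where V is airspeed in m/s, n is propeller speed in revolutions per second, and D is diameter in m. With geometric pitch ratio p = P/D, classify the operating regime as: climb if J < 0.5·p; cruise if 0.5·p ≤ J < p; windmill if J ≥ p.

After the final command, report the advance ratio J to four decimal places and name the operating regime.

set_propeller: D = 0.395 m, P = 0.226 m (p = P/D = 0.572152); state ← (V=0, rpm=0)
set_airspeed(16.46): V ← 16.46 m/s
set_airspeed(62.46): V ← 62.46 m/s
throttle_to(10207): rpm ← 10207
adjust_throttle(-118): rpm ← 10207 -118 = 10089
set_airspeed(59.38): V ← 59.38 m/s
set_airspeed(5.7): V ← 5.7 m/s
final state: V = 5.7 m/s, rpm = 10089 → n = rpm/60 = 168.150000 rev/s
J = V / (n·D) = 5.7 / (168.150000 × 0.395) = 0.085818
regime bands: climb J<0.2861 | cruise [0.2861, 0.5722) | windmill J≥0.5722
J = 0.0858 → climb

J = 0.0858, regime = climb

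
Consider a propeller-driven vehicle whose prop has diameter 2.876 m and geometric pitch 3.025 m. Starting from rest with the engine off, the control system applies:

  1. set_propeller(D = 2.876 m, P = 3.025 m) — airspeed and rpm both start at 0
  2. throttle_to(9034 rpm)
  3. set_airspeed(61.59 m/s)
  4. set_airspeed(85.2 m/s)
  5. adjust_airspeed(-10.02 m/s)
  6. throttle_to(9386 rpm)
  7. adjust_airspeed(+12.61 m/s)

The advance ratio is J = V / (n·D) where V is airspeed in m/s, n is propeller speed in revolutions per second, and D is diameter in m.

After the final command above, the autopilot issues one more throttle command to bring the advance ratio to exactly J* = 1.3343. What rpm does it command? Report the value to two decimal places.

rpm = 1372.63

set_propeller: D = 2.876 m, P = 3.025 m (p = P/D = 1.051808); state ← (V=0, rpm=0)
throttle_to(9034): rpm ← 9034
set_airspeed(61.59): V ← 61.59 m/s
set_airspeed(85.2): V ← 85.2 m/s
adjust_airspeed(-10.02): V ← 85.2 -10.02 = 75.18 m/s
throttle_to(9386): rpm ← 9386
adjust_airspeed(+12.61): V ← 75.18 +12.61 = 87.79 m/s
final state: V = 87.79 m/s, rpm = 9386 → n = rpm/60 = 156.433333 rev/s
target J* = 1.3343; solve J* = V/(n·D) for n: n = V/(J*·D) = 87.79/(1.3343 × 2.876) = 22.877190 rev/s
rpm = 60·n = 1372.631407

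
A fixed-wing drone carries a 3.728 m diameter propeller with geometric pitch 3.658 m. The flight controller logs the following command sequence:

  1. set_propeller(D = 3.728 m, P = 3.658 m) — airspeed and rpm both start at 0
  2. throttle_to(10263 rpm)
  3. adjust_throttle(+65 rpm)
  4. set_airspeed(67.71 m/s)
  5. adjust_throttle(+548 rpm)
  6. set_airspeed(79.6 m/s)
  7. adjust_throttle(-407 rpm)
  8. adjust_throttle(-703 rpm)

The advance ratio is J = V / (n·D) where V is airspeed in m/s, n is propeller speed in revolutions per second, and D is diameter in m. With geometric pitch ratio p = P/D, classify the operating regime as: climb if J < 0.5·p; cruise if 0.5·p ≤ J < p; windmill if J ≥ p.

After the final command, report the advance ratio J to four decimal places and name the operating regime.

J = 0.1312, regime = climb

set_propeller: D = 3.728 m, P = 3.658 m (p = P/D = 0.981223); state ← (V=0, rpm=0)
throttle_to(10263): rpm ← 10263
adjust_throttle(+65): rpm ← 10263 +65 = 10328
set_airspeed(67.71): V ← 67.71 m/s
adjust_throttle(+548): rpm ← 10328 +548 = 10876
set_airspeed(79.6): V ← 79.6 m/s
adjust_throttle(-407): rpm ← 10876 -407 = 10469
adjust_throttle(-703): rpm ← 10469 -703 = 9766
final state: V = 79.6 m/s, rpm = 9766 → n = rpm/60 = 162.766667 rev/s
J = V / (n·D) = 79.6 / (162.766667 × 3.728) = 0.131181
regime bands: climb J<0.4906 | cruise [0.4906, 0.9812) | windmill J≥0.9812
J = 0.1312 → climb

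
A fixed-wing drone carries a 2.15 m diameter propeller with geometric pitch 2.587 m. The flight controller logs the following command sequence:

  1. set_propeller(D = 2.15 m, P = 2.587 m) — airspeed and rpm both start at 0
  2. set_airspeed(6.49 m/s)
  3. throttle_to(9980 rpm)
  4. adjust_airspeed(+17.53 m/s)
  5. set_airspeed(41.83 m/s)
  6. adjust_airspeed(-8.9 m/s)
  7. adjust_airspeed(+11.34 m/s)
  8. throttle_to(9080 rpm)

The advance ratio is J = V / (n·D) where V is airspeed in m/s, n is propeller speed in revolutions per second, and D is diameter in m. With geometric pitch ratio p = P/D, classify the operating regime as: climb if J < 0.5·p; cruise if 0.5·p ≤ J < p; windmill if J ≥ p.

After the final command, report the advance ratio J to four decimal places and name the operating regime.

set_propeller: D = 2.15 m, P = 2.587 m (p = P/D = 1.203256); state ← (V=0, rpm=0)
set_airspeed(6.49): V ← 6.49 m/s
throttle_to(9980): rpm ← 9980
adjust_airspeed(+17.53): V ← 6.49 +17.53 = 24.02 m/s
set_airspeed(41.83): V ← 41.83 m/s
adjust_airspeed(-8.9): V ← 41.83 -8.9 = 32.93 m/s
adjust_airspeed(+11.34): V ← 32.93 +11.34 = 44.27 m/s
throttle_to(9080): rpm ← 9080
final state: V = 44.27 m/s, rpm = 9080 → n = rpm/60 = 151.333333 rev/s
J = V / (n·D) = 44.27 / (151.333333 × 2.15) = 0.136062
regime bands: climb J<0.6016 | cruise [0.6016, 1.2033) | windmill J≥1.2033
J = 0.1361 → climb

J = 0.1361, regime = climb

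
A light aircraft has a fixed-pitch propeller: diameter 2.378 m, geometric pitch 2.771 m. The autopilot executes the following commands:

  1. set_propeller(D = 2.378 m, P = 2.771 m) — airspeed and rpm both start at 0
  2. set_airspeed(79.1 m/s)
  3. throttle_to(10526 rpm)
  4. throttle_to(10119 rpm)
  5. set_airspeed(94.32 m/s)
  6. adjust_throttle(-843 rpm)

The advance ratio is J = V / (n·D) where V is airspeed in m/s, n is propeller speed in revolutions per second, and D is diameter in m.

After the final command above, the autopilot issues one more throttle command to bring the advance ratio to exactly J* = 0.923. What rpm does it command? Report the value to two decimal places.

set_propeller: D = 2.378 m, P = 2.771 m (p = P/D = 1.165265); state ← (V=0, rpm=0)
set_airspeed(79.1): V ← 79.1 m/s
throttle_to(10526): rpm ← 10526
throttle_to(10119): rpm ← 10119
set_airspeed(94.32): V ← 94.32 m/s
adjust_throttle(-843): rpm ← 10119 -843 = 9276
final state: V = 94.32 m/s, rpm = 9276 → n = rpm/60 = 154.600000 rev/s
target J* = 0.923; solve J* = V/(n·D) for n: n = V/(J*·D) = 94.32/(0.923 × 2.378) = 42.972462 rev/s
rpm = 60·n = 2578.347747

rpm = 2578.35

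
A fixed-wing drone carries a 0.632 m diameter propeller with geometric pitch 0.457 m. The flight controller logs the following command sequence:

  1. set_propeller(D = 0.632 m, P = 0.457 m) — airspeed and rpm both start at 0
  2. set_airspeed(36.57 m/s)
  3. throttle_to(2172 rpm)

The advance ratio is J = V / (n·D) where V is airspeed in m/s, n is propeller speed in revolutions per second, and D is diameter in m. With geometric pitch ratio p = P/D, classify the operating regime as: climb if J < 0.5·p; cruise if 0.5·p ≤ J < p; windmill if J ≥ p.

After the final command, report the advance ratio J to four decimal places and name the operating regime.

set_propeller: D = 0.632 m, P = 0.457 m (p = P/D = 0.723101); state ← (V=0, rpm=0)
set_airspeed(36.57): V ← 36.57 m/s
throttle_to(2172): rpm ← 2172
final state: V = 36.57 m/s, rpm = 2172 → n = rpm/60 = 36.200000 rev/s
J = V / (n·D) = 36.57 / (36.200000 × 0.632) = 1.598451
regime bands: climb J<0.3616 | cruise [0.3616, 0.7231) | windmill J≥0.7231
J = 1.5985 → windmill

J = 1.5985, regime = windmill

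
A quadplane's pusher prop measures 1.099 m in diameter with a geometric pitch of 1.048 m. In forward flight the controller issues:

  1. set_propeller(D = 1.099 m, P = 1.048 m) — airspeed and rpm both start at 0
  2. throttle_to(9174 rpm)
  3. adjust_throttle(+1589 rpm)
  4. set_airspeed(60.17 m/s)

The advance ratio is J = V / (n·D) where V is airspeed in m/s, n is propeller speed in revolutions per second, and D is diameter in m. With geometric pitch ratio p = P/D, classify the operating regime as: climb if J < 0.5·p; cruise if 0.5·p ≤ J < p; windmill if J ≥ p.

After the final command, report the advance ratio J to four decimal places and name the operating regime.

J = 0.3052, regime = climb

set_propeller: D = 1.099 m, P = 1.048 m (p = P/D = 0.953594); state ← (V=0, rpm=0)
throttle_to(9174): rpm ← 9174
adjust_throttle(+1589): rpm ← 9174 +1589 = 10763
set_airspeed(60.17): V ← 60.17 m/s
final state: V = 60.17 m/s, rpm = 10763 → n = rpm/60 = 179.383333 rev/s
J = V / (n·D) = 60.17 / (179.383333 × 1.099) = 0.305211
regime bands: climb J<0.4768 | cruise [0.4768, 0.9536) | windmill J≥0.9536
J = 0.3052 → climb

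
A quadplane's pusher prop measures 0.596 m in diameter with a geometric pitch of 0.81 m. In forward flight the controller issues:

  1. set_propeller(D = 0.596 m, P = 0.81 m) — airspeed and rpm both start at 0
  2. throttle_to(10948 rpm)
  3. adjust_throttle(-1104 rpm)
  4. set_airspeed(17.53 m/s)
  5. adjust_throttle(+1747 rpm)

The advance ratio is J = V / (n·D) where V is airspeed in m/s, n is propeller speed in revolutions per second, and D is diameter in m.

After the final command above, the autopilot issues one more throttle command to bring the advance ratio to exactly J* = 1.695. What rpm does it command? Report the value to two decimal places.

rpm = 1041.16

set_propeller: D = 0.596 m, P = 0.81 m (p = P/D = 1.359060); state ← (V=0, rpm=0)
throttle_to(10948): rpm ← 10948
adjust_throttle(-1104): rpm ← 10948 -1104 = 9844
set_airspeed(17.53): V ← 17.53 m/s
adjust_throttle(+1747): rpm ← 9844 +1747 = 11591
final state: V = 17.53 m/s, rpm = 11591 → n = rpm/60 = 193.183333 rev/s
target J* = 1.695; solve J* = V/(n·D) for n: n = V/(J*·D) = 17.53/(1.695 × 0.596) = 17.352656 rev/s
rpm = 60·n = 1041.159351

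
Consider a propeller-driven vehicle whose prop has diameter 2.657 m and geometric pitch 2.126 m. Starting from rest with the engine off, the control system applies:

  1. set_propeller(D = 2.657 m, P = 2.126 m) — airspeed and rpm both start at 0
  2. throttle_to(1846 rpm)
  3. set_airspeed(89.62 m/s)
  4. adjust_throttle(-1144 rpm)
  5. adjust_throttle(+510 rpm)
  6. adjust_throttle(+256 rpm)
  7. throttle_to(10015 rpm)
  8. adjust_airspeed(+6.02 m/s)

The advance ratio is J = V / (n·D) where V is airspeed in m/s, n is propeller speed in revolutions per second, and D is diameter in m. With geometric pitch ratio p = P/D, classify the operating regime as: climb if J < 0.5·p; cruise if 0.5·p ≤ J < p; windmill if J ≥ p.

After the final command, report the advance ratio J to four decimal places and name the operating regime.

set_propeller: D = 2.657 m, P = 2.126 m (p = P/D = 0.800151); state ← (V=0, rpm=0)
throttle_to(1846): rpm ← 1846
set_airspeed(89.62): V ← 89.62 m/s
adjust_throttle(-1144): rpm ← 1846 -1144 = 702
adjust_throttle(+510): rpm ← 702 +510 = 1212
adjust_throttle(+256): rpm ← 1212 +256 = 1468
throttle_to(10015): rpm ← 10015
adjust_airspeed(+6.02): V ← 89.62 +6.02 = 95.64 m/s
final state: V = 95.64 m/s, rpm = 10015 → n = rpm/60 = 166.916667 rev/s
J = V / (n·D) = 95.64 / (166.916667 × 2.657) = 0.215649
regime bands: climb J<0.4001 | cruise [0.4001, 0.8002) | windmill J≥0.8002
J = 0.2156 → climb

J = 0.2156, regime = climb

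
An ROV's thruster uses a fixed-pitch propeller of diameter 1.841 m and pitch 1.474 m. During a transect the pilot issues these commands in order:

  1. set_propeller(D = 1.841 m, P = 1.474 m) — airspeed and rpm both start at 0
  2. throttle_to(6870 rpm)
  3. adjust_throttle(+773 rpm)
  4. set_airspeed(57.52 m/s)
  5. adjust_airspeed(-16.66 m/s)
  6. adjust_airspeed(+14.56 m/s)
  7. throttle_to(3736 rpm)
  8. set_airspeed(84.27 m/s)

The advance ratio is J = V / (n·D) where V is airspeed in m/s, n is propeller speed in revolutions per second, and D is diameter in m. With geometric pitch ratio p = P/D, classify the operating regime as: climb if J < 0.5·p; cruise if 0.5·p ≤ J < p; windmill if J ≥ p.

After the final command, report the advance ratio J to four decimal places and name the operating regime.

J = 0.7351, regime = cruise

set_propeller: D = 1.841 m, P = 1.474 m (p = P/D = 0.800652); state ← (V=0, rpm=0)
throttle_to(6870): rpm ← 6870
adjust_throttle(+773): rpm ← 6870 +773 = 7643
set_airspeed(57.52): V ← 57.52 m/s
adjust_airspeed(-16.66): V ← 57.52 -16.66 = 40.86 m/s
adjust_airspeed(+14.56): V ← 40.86 +14.56 = 55.42 m/s
throttle_to(3736): rpm ← 3736
set_airspeed(84.27): V ← 84.27 m/s
final state: V = 84.27 m/s, rpm = 3736 → n = rpm/60 = 62.266667 rev/s
J = V / (n·D) = 84.27 / (62.266667 × 1.841) = 0.735129
regime bands: climb J<0.4003 | cruise [0.4003, 0.8007) | windmill J≥0.8007
J = 0.7351 → cruise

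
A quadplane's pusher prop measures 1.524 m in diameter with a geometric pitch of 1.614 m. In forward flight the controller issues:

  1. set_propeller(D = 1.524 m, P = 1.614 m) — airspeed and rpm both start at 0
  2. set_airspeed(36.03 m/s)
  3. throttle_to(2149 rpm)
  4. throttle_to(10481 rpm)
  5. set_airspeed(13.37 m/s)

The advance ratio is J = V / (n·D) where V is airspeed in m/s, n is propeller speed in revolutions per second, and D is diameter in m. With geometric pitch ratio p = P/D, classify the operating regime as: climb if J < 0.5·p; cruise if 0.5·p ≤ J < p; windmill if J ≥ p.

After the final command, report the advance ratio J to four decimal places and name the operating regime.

J = 0.0502, regime = climb

set_propeller: D = 1.524 m, P = 1.614 m (p = P/D = 1.059055); state ← (V=0, rpm=0)
set_airspeed(36.03): V ← 36.03 m/s
throttle_to(2149): rpm ← 2149
throttle_to(10481): rpm ← 10481
set_airspeed(13.37): V ← 13.37 m/s
final state: V = 13.37 m/s, rpm = 10481 → n = rpm/60 = 174.683333 rev/s
J = V / (n·D) = 13.37 / (174.683333 × 1.524) = 0.050222
regime bands: climb J<0.5295 | cruise [0.5295, 1.0591) | windmill J≥1.0591
J = 0.0502 → climb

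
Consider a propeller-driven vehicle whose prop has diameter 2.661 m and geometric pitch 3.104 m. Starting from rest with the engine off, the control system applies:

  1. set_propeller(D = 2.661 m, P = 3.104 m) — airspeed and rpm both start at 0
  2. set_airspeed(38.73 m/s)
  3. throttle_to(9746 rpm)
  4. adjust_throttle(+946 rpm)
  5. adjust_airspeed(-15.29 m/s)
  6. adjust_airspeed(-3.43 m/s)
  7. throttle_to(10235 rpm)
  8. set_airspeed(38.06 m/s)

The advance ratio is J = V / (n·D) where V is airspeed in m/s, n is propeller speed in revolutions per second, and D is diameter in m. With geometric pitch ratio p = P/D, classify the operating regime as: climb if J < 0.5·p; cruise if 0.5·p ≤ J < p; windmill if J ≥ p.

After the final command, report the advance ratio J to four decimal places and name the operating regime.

J = 0.0838, regime = climb

set_propeller: D = 2.661 m, P = 3.104 m (p = P/D = 1.166479); state ← (V=0, rpm=0)
set_airspeed(38.73): V ← 38.73 m/s
throttle_to(9746): rpm ← 9746
adjust_throttle(+946): rpm ← 9746 +946 = 10692
adjust_airspeed(-15.29): V ← 38.73 -15.29 = 23.44 m/s
adjust_airspeed(-3.43): V ← 23.44 -3.43 = 20.01 m/s
throttle_to(10235): rpm ← 10235
set_airspeed(38.06): V ← 38.06 m/s
final state: V = 38.06 m/s, rpm = 10235 → n = rpm/60 = 170.583333 rev/s
J = V / (n·D) = 38.06 / (170.583333 × 2.661) = 0.083847
regime bands: climb J<0.5832 | cruise [0.5832, 1.1665) | windmill J≥1.1665
J = 0.0838 → climb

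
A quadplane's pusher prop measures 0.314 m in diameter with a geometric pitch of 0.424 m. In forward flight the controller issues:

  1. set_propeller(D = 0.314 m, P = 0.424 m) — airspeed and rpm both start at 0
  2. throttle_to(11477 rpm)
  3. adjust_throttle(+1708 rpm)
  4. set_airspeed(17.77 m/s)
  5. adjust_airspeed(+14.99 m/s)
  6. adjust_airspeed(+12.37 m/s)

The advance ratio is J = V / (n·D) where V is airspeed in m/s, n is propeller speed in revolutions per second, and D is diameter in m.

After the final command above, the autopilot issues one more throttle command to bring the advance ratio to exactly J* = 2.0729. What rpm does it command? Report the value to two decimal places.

rpm = 4160.15

set_propeller: D = 0.314 m, P = 0.424 m (p = P/D = 1.350318); state ← (V=0, rpm=0)
throttle_to(11477): rpm ← 11477
adjust_throttle(+1708): rpm ← 11477 +1708 = 13185
set_airspeed(17.77): V ← 17.77 m/s
adjust_airspeed(+14.99): V ← 17.77 +14.99 = 32.76 m/s
adjust_airspeed(+12.37): V ← 32.76 +12.37 = 45.13 m/s
final state: V = 45.13 m/s, rpm = 13185 → n = rpm/60 = 219.750000 rev/s
target J* = 2.0729; solve J* = V/(n·D) for n: n = V/(J*·D) = 45.13/(2.0729 × 0.314) = 69.335769 rev/s
rpm = 60·n = 4160.146114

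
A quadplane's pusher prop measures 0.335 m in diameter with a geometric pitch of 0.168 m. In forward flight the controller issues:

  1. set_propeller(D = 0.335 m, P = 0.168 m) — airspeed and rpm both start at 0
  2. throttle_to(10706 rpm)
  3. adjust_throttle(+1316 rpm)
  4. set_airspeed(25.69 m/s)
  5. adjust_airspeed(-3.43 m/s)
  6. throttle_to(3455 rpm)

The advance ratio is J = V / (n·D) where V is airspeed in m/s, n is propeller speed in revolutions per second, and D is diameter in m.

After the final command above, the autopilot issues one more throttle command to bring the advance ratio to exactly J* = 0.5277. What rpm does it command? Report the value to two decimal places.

rpm = 7555.17

set_propeller: D = 0.335 m, P = 0.168 m (p = P/D = 0.501493); state ← (V=0, rpm=0)
throttle_to(10706): rpm ← 10706
adjust_throttle(+1316): rpm ← 10706 +1316 = 12022
set_airspeed(25.69): V ← 25.69 m/s
adjust_airspeed(-3.43): V ← 25.69 -3.43 = 22.26 m/s
throttle_to(3455): rpm ← 3455
final state: V = 22.26 m/s, rpm = 3455 → n = rpm/60 = 57.583333 rev/s
target J* = 0.5277; solve J* = V/(n·D) for n: n = V/(J*·D) = 22.26/(0.5277 × 0.335) = 125.919578 rev/s
rpm = 60·n = 7555.174667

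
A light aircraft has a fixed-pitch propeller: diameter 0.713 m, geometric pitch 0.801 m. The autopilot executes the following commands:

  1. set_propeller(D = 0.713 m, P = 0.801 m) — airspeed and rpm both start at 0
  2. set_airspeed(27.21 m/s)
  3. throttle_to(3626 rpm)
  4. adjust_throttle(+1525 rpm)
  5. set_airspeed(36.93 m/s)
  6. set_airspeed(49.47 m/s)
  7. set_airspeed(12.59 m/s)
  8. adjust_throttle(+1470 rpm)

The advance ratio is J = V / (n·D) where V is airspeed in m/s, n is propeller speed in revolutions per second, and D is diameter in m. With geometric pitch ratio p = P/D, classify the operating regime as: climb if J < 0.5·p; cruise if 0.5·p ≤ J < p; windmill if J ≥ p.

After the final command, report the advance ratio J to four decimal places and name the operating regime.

J = 0.1600, regime = climb

set_propeller: D = 0.713 m, P = 0.801 m (p = P/D = 1.123422); state ← (V=0, rpm=0)
set_airspeed(27.21): V ← 27.21 m/s
throttle_to(3626): rpm ← 3626
adjust_throttle(+1525): rpm ← 3626 +1525 = 5151
set_airspeed(36.93): V ← 36.93 m/s
set_airspeed(49.47): V ← 49.47 m/s
set_airspeed(12.59): V ← 12.59 m/s
adjust_throttle(+1470): rpm ← 5151 +1470 = 6621
final state: V = 12.59 m/s, rpm = 6621 → n = rpm/60 = 110.350000 rev/s
J = V / (n·D) = 12.59 / (110.350000 × 0.713) = 0.160016
regime bands: climb J<0.5617 | cruise [0.5617, 1.1234) | windmill J≥1.1234
J = 0.1600 → climb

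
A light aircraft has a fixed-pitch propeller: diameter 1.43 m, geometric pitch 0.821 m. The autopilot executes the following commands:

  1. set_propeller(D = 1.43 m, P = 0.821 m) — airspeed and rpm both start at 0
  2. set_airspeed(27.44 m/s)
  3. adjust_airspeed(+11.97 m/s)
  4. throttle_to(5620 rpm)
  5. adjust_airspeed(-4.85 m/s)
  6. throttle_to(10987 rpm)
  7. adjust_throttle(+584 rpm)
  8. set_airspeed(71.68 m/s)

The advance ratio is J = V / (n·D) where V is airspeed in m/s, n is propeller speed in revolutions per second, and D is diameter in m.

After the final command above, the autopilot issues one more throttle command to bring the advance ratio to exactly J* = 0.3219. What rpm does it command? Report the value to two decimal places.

set_propeller: D = 1.43 m, P = 0.821 m (p = P/D = 0.574126); state ← (V=0, rpm=0)
set_airspeed(27.44): V ← 27.44 m/s
adjust_airspeed(+11.97): V ← 27.44 +11.97 = 39.41 m/s
throttle_to(5620): rpm ← 5620
adjust_airspeed(-4.85): V ← 39.41 -4.85 = 34.56 m/s
throttle_to(10987): rpm ← 10987
adjust_throttle(+584): rpm ← 10987 +584 = 11571
set_airspeed(71.68): V ← 71.68 m/s
final state: V = 71.68 m/s, rpm = 11571 → n = rpm/60 = 192.850000 rev/s
target J* = 0.3219; solve J* = V/(n·D) for n: n = V/(J*·D) = 71.68/(0.3219 × 1.43) = 155.718776 rev/s
rpm = 60·n = 9343.126585

rpm = 9343.13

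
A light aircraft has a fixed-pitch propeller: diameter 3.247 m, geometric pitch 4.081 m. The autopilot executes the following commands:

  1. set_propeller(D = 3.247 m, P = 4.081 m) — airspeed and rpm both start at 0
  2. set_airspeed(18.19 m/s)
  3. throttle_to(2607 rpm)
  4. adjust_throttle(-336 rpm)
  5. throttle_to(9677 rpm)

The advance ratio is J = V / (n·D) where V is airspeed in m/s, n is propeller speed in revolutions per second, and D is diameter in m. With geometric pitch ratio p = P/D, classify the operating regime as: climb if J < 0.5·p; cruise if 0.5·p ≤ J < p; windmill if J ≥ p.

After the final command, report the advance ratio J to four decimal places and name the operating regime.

J = 0.0347, regime = climb

set_propeller: D = 3.247 m, P = 4.081 m (p = P/D = 1.256852); state ← (V=0, rpm=0)
set_airspeed(18.19): V ← 18.19 m/s
throttle_to(2607): rpm ← 2607
adjust_throttle(-336): rpm ← 2607 -336 = 2271
throttle_to(9677): rpm ← 9677
final state: V = 18.19 m/s, rpm = 9677 → n = rpm/60 = 161.283333 rev/s
J = V / (n·D) = 18.19 / (161.283333 × 3.247) = 0.034734
regime bands: climb J<0.6284 | cruise [0.6284, 1.2569) | windmill J≥1.2569
J = 0.0347 → climb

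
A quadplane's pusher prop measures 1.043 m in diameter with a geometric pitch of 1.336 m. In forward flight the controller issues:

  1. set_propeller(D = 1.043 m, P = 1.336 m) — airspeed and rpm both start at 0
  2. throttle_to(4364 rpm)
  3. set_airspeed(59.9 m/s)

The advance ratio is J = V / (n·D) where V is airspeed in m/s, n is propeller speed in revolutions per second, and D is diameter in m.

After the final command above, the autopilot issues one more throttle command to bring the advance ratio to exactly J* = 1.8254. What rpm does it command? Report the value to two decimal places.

set_propeller: D = 1.043 m, P = 1.336 m (p = P/D = 1.280920); state ← (V=0, rpm=0)
throttle_to(4364): rpm ← 4364
set_airspeed(59.9): V ← 59.9 m/s
final state: V = 59.9 m/s, rpm = 4364 → n = rpm/60 = 72.733333 rev/s
target J* = 1.8254; solve J* = V/(n·D) for n: n = V/(J*·D) = 59.9/(1.8254 × 1.043) = 31.461865 rev/s
rpm = 60·n = 1887.711920

rpm = 1887.71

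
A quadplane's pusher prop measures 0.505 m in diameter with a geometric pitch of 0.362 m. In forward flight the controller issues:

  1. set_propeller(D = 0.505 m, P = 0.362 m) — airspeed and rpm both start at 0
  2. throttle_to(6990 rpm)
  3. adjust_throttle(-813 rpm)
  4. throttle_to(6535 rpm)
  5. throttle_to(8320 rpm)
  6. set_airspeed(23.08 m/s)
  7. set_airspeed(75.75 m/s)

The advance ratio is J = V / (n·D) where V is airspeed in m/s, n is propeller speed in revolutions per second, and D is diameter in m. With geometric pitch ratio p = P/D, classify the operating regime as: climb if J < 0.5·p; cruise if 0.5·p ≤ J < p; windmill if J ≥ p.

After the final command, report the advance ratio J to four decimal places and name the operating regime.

J = 1.0817, regime = windmill

set_propeller: D = 0.505 m, P = 0.362 m (p = P/D = 0.716832); state ← (V=0, rpm=0)
throttle_to(6990): rpm ← 6990
adjust_throttle(-813): rpm ← 6990 -813 = 6177
throttle_to(6535): rpm ← 6535
throttle_to(8320): rpm ← 8320
set_airspeed(23.08): V ← 23.08 m/s
set_airspeed(75.75): V ← 75.75 m/s
final state: V = 75.75 m/s, rpm = 8320 → n = rpm/60 = 138.666667 rev/s
J = V / (n·D) = 75.75 / (138.666667 × 0.505) = 1.081731
regime bands: climb J<0.3584 | cruise [0.3584, 0.7168) | windmill J≥0.7168
J = 1.0817 → windmill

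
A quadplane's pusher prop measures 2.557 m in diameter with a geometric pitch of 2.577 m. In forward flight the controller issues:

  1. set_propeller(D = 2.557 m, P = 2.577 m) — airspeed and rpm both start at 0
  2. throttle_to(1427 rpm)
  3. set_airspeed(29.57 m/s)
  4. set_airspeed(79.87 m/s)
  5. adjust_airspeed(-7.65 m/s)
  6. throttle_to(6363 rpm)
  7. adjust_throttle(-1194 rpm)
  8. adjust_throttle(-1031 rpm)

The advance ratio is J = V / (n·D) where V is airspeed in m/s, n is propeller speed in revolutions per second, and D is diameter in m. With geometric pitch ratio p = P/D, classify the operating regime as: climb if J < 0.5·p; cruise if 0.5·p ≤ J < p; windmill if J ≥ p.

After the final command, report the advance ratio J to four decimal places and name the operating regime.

set_propeller: D = 2.557 m, P = 2.577 m (p = P/D = 1.007822); state ← (V=0, rpm=0)
throttle_to(1427): rpm ← 1427
set_airspeed(29.57): V ← 29.57 m/s
set_airspeed(79.87): V ← 79.87 m/s
adjust_airspeed(-7.65): V ← 79.87 -7.65 = 72.22 m/s
throttle_to(6363): rpm ← 6363
adjust_throttle(-1194): rpm ← 6363 -1194 = 5169
adjust_throttle(-1031): rpm ← 5169 -1031 = 4138
final state: V = 72.22 m/s, rpm = 4138 → n = rpm/60 = 68.966667 rev/s
J = V / (n·D) = 72.22 / (68.966667 × 2.557) = 0.409532
regime bands: climb J<0.5039 | cruise [0.5039, 1.0078) | windmill J≥1.0078
J = 0.4095 → climb

J = 0.4095, regime = climb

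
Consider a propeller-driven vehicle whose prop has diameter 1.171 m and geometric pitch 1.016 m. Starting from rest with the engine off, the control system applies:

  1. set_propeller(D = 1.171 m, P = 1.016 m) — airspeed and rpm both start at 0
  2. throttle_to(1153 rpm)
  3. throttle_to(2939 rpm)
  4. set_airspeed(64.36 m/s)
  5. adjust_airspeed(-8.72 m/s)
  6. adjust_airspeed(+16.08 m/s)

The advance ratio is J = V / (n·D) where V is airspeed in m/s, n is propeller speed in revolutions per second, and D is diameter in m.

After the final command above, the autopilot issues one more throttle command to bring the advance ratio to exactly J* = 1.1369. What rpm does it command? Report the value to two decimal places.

rpm = 3232.31

set_propeller: D = 1.171 m, P = 1.016 m (p = P/D = 0.867635); state ← (V=0, rpm=0)
throttle_to(1153): rpm ← 1153
throttle_to(2939): rpm ← 2939
set_airspeed(64.36): V ← 64.36 m/s
adjust_airspeed(-8.72): V ← 64.36 -8.72 = 55.64 m/s
adjust_airspeed(+16.08): V ← 55.64 +16.08 = 71.72 m/s
final state: V = 71.72 m/s, rpm = 2939 → n = rpm/60 = 48.983333 rev/s
target J* = 1.1369; solve J* = V/(n·D) for n: n = V/(J*·D) = 71.72/(1.1369 × 1.171) = 53.871754 rev/s
rpm = 60·n = 3232.305266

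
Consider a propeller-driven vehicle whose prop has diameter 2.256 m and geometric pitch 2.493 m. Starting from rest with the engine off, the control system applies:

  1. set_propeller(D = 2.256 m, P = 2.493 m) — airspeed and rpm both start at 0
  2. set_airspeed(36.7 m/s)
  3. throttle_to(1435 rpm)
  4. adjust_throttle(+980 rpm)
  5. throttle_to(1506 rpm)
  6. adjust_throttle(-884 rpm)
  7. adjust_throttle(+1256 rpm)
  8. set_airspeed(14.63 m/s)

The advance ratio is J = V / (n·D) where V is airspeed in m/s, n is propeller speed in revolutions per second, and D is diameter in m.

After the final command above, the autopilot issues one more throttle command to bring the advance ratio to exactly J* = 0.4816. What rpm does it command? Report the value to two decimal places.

set_propeller: D = 2.256 m, P = 2.493 m (p = P/D = 1.105053); state ← (V=0, rpm=0)
set_airspeed(36.7): V ← 36.7 m/s
throttle_to(1435): rpm ← 1435
adjust_throttle(+980): rpm ← 1435 +980 = 2415
throttle_to(1506): rpm ← 1506
adjust_throttle(-884): rpm ← 1506 -884 = 622
adjust_throttle(+1256): rpm ← 622 +1256 = 1878
set_airspeed(14.63): V ← 14.63 m/s
final state: V = 14.63 m/s, rpm = 1878 → n = rpm/60 = 31.300000 rev/s
target J* = 0.4816; solve J* = V/(n·D) for n: n = V/(J*·D) = 14.63/(0.4816 × 2.256) = 13.465384 rev/s
rpm = 60·n = 807.923058

rpm = 807.92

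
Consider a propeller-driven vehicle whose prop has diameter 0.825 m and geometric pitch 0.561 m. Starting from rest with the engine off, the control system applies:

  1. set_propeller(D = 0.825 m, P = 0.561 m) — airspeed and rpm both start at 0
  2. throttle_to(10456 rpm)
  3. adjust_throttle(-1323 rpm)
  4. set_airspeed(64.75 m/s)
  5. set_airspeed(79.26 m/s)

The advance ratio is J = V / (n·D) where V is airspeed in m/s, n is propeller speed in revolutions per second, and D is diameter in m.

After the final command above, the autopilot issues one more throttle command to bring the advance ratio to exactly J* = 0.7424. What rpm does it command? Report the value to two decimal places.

set_propeller: D = 0.825 m, P = 0.561 m (p = P/D = 0.680000); state ← (V=0, rpm=0)
throttle_to(10456): rpm ← 10456
adjust_throttle(-1323): rpm ← 10456 -1323 = 9133
set_airspeed(64.75): V ← 64.75 m/s
set_airspeed(79.26): V ← 79.26 m/s
final state: V = 79.26 m/s, rpm = 9133 → n = rpm/60 = 152.216667 rev/s
target J* = 0.7424; solve J* = V/(n·D) for n: n = V/(J*·D) = 79.26/(0.7424 × 0.825) = 129.408307 rev/s
rpm = 60·n = 7764.498433

rpm = 7764.50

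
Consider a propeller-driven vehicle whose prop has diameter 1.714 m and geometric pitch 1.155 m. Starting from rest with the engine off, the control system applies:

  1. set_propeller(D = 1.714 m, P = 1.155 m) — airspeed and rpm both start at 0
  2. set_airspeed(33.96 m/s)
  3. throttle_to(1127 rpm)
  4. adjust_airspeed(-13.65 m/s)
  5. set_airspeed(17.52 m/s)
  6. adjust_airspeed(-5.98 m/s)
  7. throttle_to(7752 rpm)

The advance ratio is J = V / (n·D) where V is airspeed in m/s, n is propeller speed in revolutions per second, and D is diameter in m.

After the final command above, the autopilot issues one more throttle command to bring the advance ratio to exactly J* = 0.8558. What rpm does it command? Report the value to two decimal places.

set_propeller: D = 1.714 m, P = 1.155 m (p = P/D = 0.673862); state ← (V=0, rpm=0)
set_airspeed(33.96): V ← 33.96 m/s
throttle_to(1127): rpm ← 1127
adjust_airspeed(-13.65): V ← 33.96 -13.65 = 20.31 m/s
set_airspeed(17.52): V ← 17.52 m/s
adjust_airspeed(-5.98): V ← 17.52 -5.98 = 11.54 m/s
throttle_to(7752): rpm ← 7752
final state: V = 11.54 m/s, rpm = 7752 → n = rpm/60 = 129.200000 rev/s
target J* = 0.8558; solve J* = V/(n·D) for n: n = V/(J*·D) = 11.54/(0.8558 × 1.714) = 7.867246 rev/s
rpm = 60·n = 472.034737

rpm = 472.03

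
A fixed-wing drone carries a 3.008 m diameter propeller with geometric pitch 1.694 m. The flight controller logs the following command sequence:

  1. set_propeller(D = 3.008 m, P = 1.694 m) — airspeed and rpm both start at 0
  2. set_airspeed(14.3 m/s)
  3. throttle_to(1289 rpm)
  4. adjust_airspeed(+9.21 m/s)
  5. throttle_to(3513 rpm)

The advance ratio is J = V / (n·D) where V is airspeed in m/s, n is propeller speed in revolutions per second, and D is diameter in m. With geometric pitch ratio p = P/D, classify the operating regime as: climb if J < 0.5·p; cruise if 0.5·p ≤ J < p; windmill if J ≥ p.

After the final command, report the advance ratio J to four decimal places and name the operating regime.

J = 0.1335, regime = climb

set_propeller: D = 3.008 m, P = 1.694 m (p = P/D = 0.563165); state ← (V=0, rpm=0)
set_airspeed(14.3): V ← 14.3 m/s
throttle_to(1289): rpm ← 1289
adjust_airspeed(+9.21): V ← 14.3 +9.21 = 23.51 m/s
throttle_to(3513): rpm ← 3513
final state: V = 23.51 m/s, rpm = 3513 → n = rpm/60 = 58.550000 rev/s
J = V / (n·D) = 23.51 / (58.550000 × 3.008) = 0.133490
regime bands: climb J<0.2816 | cruise [0.2816, 0.5632) | windmill J≥0.5632
J = 0.1335 → climb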